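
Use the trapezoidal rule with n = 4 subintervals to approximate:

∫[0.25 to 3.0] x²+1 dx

f(x) = x²+1
a = 0.25, b = 3.0, n = 4
h = (b - a)/n = 0.687500

Trapezoidal rule: (h/2)[f(x₀) + 2f(x₁) + 2f(x₂) + ... + f(xₙ)]

x_0 = 0.2500, f(x_0) = 1.062500, coefficient = 1
x_1 = 0.9375, f(x_1) = 1.878906, coefficient = 2
x_2 = 1.6250, f(x_2) = 3.640625, coefficient = 2
x_3 = 2.3125, f(x_3) = 6.347656, coefficient = 2
x_4 = 3.0000, f(x_4) = 10.000000, coefficient = 1

I ≈ (0.687500/2) × 34.796875 = 11.961426
Exact value: 11.744792
Error: 0.216634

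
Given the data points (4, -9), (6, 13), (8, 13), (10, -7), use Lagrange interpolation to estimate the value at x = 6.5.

Lagrange interpolation formula:
P(x) = Σ yᵢ × Lᵢ(x)
where Lᵢ(x) = Π_{j≠i} (x - xⱼ)/(xᵢ - xⱼ)

L_0(6.5) = (6.5 - 6)/(4 - 6) × (6.5 - 8)/(4 - 8) × (6.5 - 10)/(4 - 10) = -0.054688
L_1(6.5) = (6.5 - 4)/(6 - 4) × (6.5 - 8)/(6 - 8) × (6.5 - 10)/(6 - 10) = 0.820312
L_2(6.5) = (6.5 - 4)/(8 - 4) × (6.5 - 6)/(8 - 6) × (6.5 - 10)/(8 - 10) = 0.273438
L_3(6.5) = (6.5 - 4)/(10 - 4) × (6.5 - 6)/(10 - 6) × (6.5 - 8)/(10 - 8) = -0.039062

P(6.5) = (-9)×L_0(6.5) + 13×L_1(6.5) + 13×L_2(6.5) + (-7)×L_3(6.5)
P(6.5) = 14.984375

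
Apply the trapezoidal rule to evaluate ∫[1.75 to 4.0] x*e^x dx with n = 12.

f(x) = x*e^x
a = 1.75, b = 4.0, n = 12
h = (b - a)/n = 0.187500

Trapezoidal rule: (h/2)[f(x₀) + 2f(x₁) + 2f(x₂) + ... + f(xₙ)]

x_0 = 1.7500, f(x_0) = 10.070555, coefficient = 1
x_1 = 1.9375, f(x_1) = 13.448916, coefficient = 2
x_2 = 2.1250, f(x_2) = 17.792407, coefficient = 2
x_3 = 2.3125, f(x_3) = 23.355423, coefficient = 2
x_4 = 2.5000, f(x_4) = 30.456235, coefficient = 2
x_5 = 2.6875, f(x_5) = 39.492524, coefficient = 2
x_6 = 2.8750, f(x_6) = 50.960594, coefficient = 2
x_7 = 3.0625, f(x_7) = 65.479137, coefficient = 2
x_8 = 3.2500, f(x_8) = 83.818605, coefficient = 2
x_9 = 3.4375, f(x_9) = 106.937491, coefficient = 2
x_10 = 3.6250, f(x_10) = 136.027121, coefficient = 2
x_11 = 3.8125, f(x_11) = 172.566927, coefficient = 2
x_12 = 4.0000, f(x_12) = 218.392600, coefficient = 1

I ≈ (0.187500/2) × 1709.133914 = 160.231304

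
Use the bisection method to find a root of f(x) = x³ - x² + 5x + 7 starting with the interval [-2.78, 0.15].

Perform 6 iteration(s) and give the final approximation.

f(x) = x³ - x² + 5x + 7
Initial interval: [-2.78, 0.15]

Iteration 1:
  c_1 = (-2.780000 + 0.150000)/2 = -1.315000
  f(c_1) = f(-1.315000) = -3.578156
  f(a) × f(c) ≥ 0, new interval: [-1.315000, 0.150000]
Iteration 2:
  c_2 = (-1.315000 + 0.150000)/2 = -0.582500
  f(c_2) = f(-0.582500) = 3.550548
  f(a) × f(c) < 0, new interval: [-1.315000, -0.582500]
Iteration 3:
  c_3 = (-1.315000 + (-0.582500))/2 = -0.948750
  f(c_3) = f(-0.948750) = 0.502128
  f(a) × f(c) < 0, new interval: [-1.315000, -0.948750]
Iteration 4:
  c_4 = (-1.315000 + (-0.948750))/2 = -1.131875
  f(c_4) = f(-1.131875) = -1.390608
  f(a) × f(c) ≥ 0, new interval: [-1.131875, -0.948750]
Iteration 5:
  c_5 = (-1.131875 + (-0.948750))/2 = -1.040312
  f(c_5) = f(-1.040312) = -0.409691
  f(a) × f(c) ≥ 0, new interval: [-1.040312, -0.948750]
Iteration 6:
  c_6 = (-1.040312 + (-0.948750))/2 = -0.994531
  f(c_6) = f(-0.994531) = 0.054568
  f(a) × f(c) < 0, new interval: [-1.040312, -0.994531]

After 6 iteration(s), the approximation is c_6 = -0.994531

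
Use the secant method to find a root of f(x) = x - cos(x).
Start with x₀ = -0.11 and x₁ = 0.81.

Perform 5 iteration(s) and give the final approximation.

f(x) = x - cos(x)
x₀ = -0.11, x₁ = 0.81

Secant formula: x_{n+1} = x_n - f(x_n)(x_n - x_{n-1})/(f(x_n) - f(x_{n-1}))

Iteration 1:
  f(-0.110000) = -1.103956
  f(0.810000) = 0.120502
  x_2 = 0.810000 - 0.120502×(0.810000 - (-0.110000))/(0.120502 - (-1.103956))
       = 0.719461
Iteration 2:
  f(0.810000) = 0.120502
  f(0.719461) = -0.032700
  x_3 = 0.719461 - (-0.032700)×(0.719461 - 0.810000)/(-0.032700 - 0.120502)
       = 0.738786
Iteration 3:
  f(0.719461) = -0.032700
  f(0.738786) = -0.000501
  x_4 = 0.738786 - (-0.000501)×(0.738786 - 0.719461)/(-0.000501 - (-0.032700))
       = 0.739086
Iteration 4:
  f(0.738786) = -0.000501
  f(0.739086) = 0.000002
  x_5 = 0.739086 - 0.000002×(0.739086 - 0.738786)/(0.000002 - (-0.000501))
       = 0.739085
Iteration 5:
  f(0.739086) = 0.000002
  f(0.739085) = 0.000000
  x_6 = 0.739085 - 0.000000×(0.739085 - 0.739086)/(0.000000 - 0.000002)
       = 0.739085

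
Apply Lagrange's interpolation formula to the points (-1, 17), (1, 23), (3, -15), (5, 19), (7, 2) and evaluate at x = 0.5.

Lagrange interpolation formula:
P(x) = Σ yᵢ × Lᵢ(x)
where Lᵢ(x) = Π_{j≠i} (x - xⱼ)/(xᵢ - xⱼ)

L_0(0.5) = (0.5 - 1)/(-1 - 1) × (0.5 - 3)/(-1 - 3) × (0.5 - 5)/(-1 - 5) × (0.5 - 7)/(-1 - 7) = 0.095215
L_1(0.5) = (0.5 - (-1))/(1 - (-1)) × (0.5 - 3)/(1 - 3) × (0.5 - 5)/(1 - 5) × (0.5 - 7)/(1 - 7) = 1.142578
L_2(0.5) = (0.5 - (-1))/(3 - (-1)) × (0.5 - 1)/(3 - 1) × (0.5 - 5)/(3 - 5) × (0.5 - 7)/(3 - 7) = -0.342773
L_3(0.5) = (0.5 - (-1))/(5 - (-1)) × (0.5 - 1)/(5 - 1) × (0.5 - 3)/(5 - 3) × (0.5 - 7)/(5 - 7) = 0.126953
L_4(0.5) = (0.5 - (-1))/(7 - (-1)) × (0.5 - 1)/(7 - 1) × (0.5 - 3)/(7 - 3) × (0.5 - 5)/(7 - 5) = -0.021973

P(0.5) = 17×L_0(0.5) + 23×L_1(0.5) + (-15)×L_2(0.5) + 19×L_3(0.5) + 2×L_4(0.5)
P(0.5) = 35.407715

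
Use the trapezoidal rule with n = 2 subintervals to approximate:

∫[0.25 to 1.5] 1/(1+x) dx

f(x) = 1/(1+x)
a = 0.25, b = 1.5, n = 2
h = (b - a)/n = 0.625000

Trapezoidal rule: (h/2)[f(x₀) + 2f(x₁) + 2f(x₂) + ... + f(xₙ)]

x_0 = 0.2500, f(x_0) = 0.800000, coefficient = 1
x_1 = 0.8750, f(x_1) = 0.533333, coefficient = 2
x_2 = 1.5000, f(x_2) = 0.400000, coefficient = 1

I ≈ (0.625000/2) × 2.266667 = 0.708333
Exact value: 0.693147
Error: 0.015186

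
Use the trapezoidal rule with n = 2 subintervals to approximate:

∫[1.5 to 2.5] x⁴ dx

f(x) = x⁴
a = 1.5, b = 2.5, n = 2
h = (b - a)/n = 0.500000

Trapezoidal rule: (h/2)[f(x₀) + 2f(x₁) + 2f(x₂) + ... + f(xₙ)]

x_0 = 1.5000, f(x_0) = 5.062500, coefficient = 1
x_1 = 2.0000, f(x_1) = 16.000000, coefficient = 2
x_2 = 2.5000, f(x_2) = 39.062500, coefficient = 1

I ≈ (0.500000/2) × 76.125000 = 19.031250
Exact value: 18.012500
Error: 1.018750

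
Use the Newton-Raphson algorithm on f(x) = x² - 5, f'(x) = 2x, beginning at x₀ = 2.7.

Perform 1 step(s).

f(x) = x² - 5
f'(x) = 2x
x₀ = 2.7

Newton-Raphson formula: x_{n+1} = x_n - f(x_n)/f'(x_n)

Iteration 1:
  f(2.700000) = 2.290000
  f'(2.700000) = 5.400000
  x_1 = 2.700000 - 2.290000/5.400000 = 2.275926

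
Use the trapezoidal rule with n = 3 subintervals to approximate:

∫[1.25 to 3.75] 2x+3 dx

f(x) = 2x+3
a = 1.25, b = 3.75, n = 3
h = (b - a)/n = 0.833333

Trapezoidal rule: (h/2)[f(x₀) + 2f(x₁) + 2f(x₂) + ... + f(xₙ)]

x_0 = 1.2500, f(x_0) = 5.500000, coefficient = 1
x_1 = 2.0833, f(x_1) = 7.166667, coefficient = 2
x_2 = 2.9167, f(x_2) = 8.833333, coefficient = 2
x_3 = 3.7500, f(x_3) = 10.500000, coefficient = 1

I ≈ (0.833333/2) × 48.000000 = 20.000000
Exact value: 20.000000
Error: 0.000000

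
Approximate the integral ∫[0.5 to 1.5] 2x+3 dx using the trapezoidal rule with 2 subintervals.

f(x) = 2x+3
a = 0.5, b = 1.5, n = 2
h = (b - a)/n = 0.500000

Trapezoidal rule: (h/2)[f(x₀) + 2f(x₁) + 2f(x₂) + ... + f(xₙ)]

x_0 = 0.5000, f(x_0) = 4.000000, coefficient = 1
x_1 = 1.0000, f(x_1) = 5.000000, coefficient = 2
x_2 = 1.5000, f(x_2) = 6.000000, coefficient = 1

I ≈ (0.500000/2) × 20.000000 = 5.000000
Exact value: 5.000000
Error: 0.000000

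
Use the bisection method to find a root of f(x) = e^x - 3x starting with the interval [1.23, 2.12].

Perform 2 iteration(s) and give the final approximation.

f(x) = e^x - 3x
Initial interval: [1.23, 2.12]

Iteration 1:
  c_1 = (1.230000 + 2.120000)/2 = 1.675000
  f(c_1) = f(1.675000) = 0.313795
  f(a) × f(c) < 0, new interval: [1.230000, 1.675000]
Iteration 2:
  c_2 = (1.230000 + 1.675000)/2 = 1.452500
  f(c_2) = f(1.452500) = -0.083714
  f(a) × f(c) ≥ 0, new interval: [1.452500, 1.675000]

After 2 iteration(s), the approximation is c_2 = 1.452500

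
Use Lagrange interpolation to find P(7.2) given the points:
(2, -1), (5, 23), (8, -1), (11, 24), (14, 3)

Lagrange interpolation formula:
P(x) = Σ yᵢ × Lᵢ(x)
where Lᵢ(x) = Π_{j≠i} (x - xⱼ)/(xᵢ - xⱼ)

L_0(7.2) = (7.2 - 5)/(2 - 5) × (7.2 - 8)/(2 - 8) × (7.2 - 11)/(2 - 11) × (7.2 - 14)/(2 - 14) = -0.023394
L_1(7.2) = (7.2 - 2)/(5 - 2) × (7.2 - 8)/(5 - 8) × (7.2 - 11)/(5 - 11) × (7.2 - 14)/(5 - 14) = 0.221182
L_2(7.2) = (7.2 - 2)/(8 - 2) × (7.2 - 5)/(8 - 5) × (7.2 - 11)/(8 - 11) × (7.2 - 14)/(8 - 14) = 0.912375
L_3(7.2) = (7.2 - 2)/(11 - 2) × (7.2 - 5)/(11 - 5) × (7.2 - 8)/(11 - 8) × (7.2 - 14)/(11 - 14) = -0.128053
L_4(7.2) = (7.2 - 2)/(14 - 2) × (7.2 - 5)/(14 - 5) × (7.2 - 8)/(14 - 8) × (7.2 - 11)/(14 - 11) = 0.017890

P(7.2) = (-1)×L_0(7.2) + 23×L_1(7.2) + (-1)×L_2(7.2) + 24×L_3(7.2) + 3×L_4(7.2)
P(7.2) = 1.178607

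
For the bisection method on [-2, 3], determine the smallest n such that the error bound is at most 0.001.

We need (b-a)/2^n ≤ 0.001
(3 - (-2))/2^n ≤ 0.001
5/2^n ≤ 0.001
2^n ≥ 5000
n ≥ log₂(5000) = 12.29
n ≥ 13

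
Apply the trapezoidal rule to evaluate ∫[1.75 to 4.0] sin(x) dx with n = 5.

f(x) = sin(x)
a = 1.75, b = 4.0, n = 5
h = (b - a)/n = 0.450000

Trapezoidal rule: (h/2)[f(x₀) + 2f(x₁) + 2f(x₂) + ... + f(xₙ)]

x_0 = 1.7500, f(x_0) = 0.983986, coefficient = 1
x_1 = 2.2000, f(x_1) = 0.808496, coefficient = 2
x_2 = 2.6500, f(x_2) = 0.472031, coefficient = 2
x_3 = 3.1000, f(x_3) = 0.041581, coefficient = 2
x_4 = 3.5500, f(x_4) = -0.397148, coefficient = 2
x_5 = 4.0000, f(x_5) = -0.756802, coefficient = 1

I ≈ (0.450000/2) × 2.077102 = 0.467348
Exact value: 0.475398
Error: 0.008050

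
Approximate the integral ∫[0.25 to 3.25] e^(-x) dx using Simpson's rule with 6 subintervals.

f(x) = e^(-x)
a = 0.25, b = 3.25, n = 6
h = (b - a)/n = 0.500000

Simpson's rule: (h/3)[f(x₀) + 4f(x₁) + 2f(x₂) + ... + f(xₙ)]

x_0 = 0.2500, f(x_0) = 0.778801, coefficient = 1
x_1 = 0.7500, f(x_1) = 0.472367, coefficient = 4
x_2 = 1.2500, f(x_2) = 0.286505, coefficient = 2
x_3 = 1.7500, f(x_3) = 0.173774, coefficient = 4
x_4 = 2.2500, f(x_4) = 0.105399, coefficient = 2
x_5 = 2.7500, f(x_5) = 0.063928, coefficient = 4
x_6 = 3.2500, f(x_6) = 0.038774, coefficient = 1

I ≈ (0.500000/3) × 4.441656 = 0.740276
Exact value: 0.740027
Error: 0.000250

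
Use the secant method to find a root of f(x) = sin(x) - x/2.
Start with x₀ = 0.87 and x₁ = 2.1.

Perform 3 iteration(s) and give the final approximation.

f(x) = sin(x) - x/2
x₀ = 0.87, x₁ = 2.1

Secant formula: x_{n+1} = x_n - f(x_n)(x_n - x_{n-1})/(f(x_n) - f(x_{n-1}))

Iteration 1:
  f(0.870000) = 0.329329
  f(2.100000) = -0.186791
  x_2 = 2.100000 - (-0.186791)×(2.100000 - 0.870000)/(-0.186791 - 0.329329)
       = 1.654846
Iteration 2:
  f(2.100000) = -0.186791
  f(1.654846) = 0.169047
  x_3 = 1.654846 - 0.169047×(1.654846 - 2.100000)/(0.169047 - (-0.186791))
       = 1.866324
Iteration 3:
  f(1.654846) = 0.169047
  f(1.866324) = 0.023486
  x_4 = 1.866324 - 0.023486×(1.866324 - 1.654846)/(0.023486 - 0.169047)
       = 1.900447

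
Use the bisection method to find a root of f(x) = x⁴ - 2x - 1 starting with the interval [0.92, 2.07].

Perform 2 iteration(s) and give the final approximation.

f(x) = x⁴ - 2x - 1
Initial interval: [0.92, 2.07]

Iteration 1:
  c_1 = (0.920000 + 2.070000)/2 = 1.495000
  f(c_1) = f(1.495000) = 1.005337
  f(a) × f(c) < 0, new interval: [0.920000, 1.495000]
Iteration 2:
  c_2 = (0.920000 + 1.495000)/2 = 1.207500
  f(c_2) = f(1.207500) = -1.289072
  f(a) × f(c) ≥ 0, new interval: [1.207500, 1.495000]

After 2 iteration(s), the approximation is c_2 = 1.207500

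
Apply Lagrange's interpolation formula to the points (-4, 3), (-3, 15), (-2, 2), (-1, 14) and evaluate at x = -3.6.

Lagrange interpolation formula:
P(x) = Σ yᵢ × Lᵢ(x)
where Lᵢ(x) = Π_{j≠i} (x - xⱼ)/(xᵢ - xⱼ)

L_0(-3.6) = (-3.6 - (-3))/(-4 - (-3)) × (-3.6 - (-2))/(-4 - (-2)) × (-3.6 - (-1))/(-4 - (-1)) = 0.416000
L_1(-3.6) = (-3.6 - (-4))/(-3 - (-4)) × (-3.6 - (-2))/(-3 - (-2)) × (-3.6 - (-1))/(-3 - (-1)) = 0.832000
L_2(-3.6) = (-3.6 - (-4))/(-2 - (-4)) × (-3.6 - (-3))/(-2 - (-3)) × (-3.6 - (-1))/(-2 - (-1)) = -0.312000
L_3(-3.6) = (-3.6 - (-4))/(-1 - (-4)) × (-3.6 - (-3))/(-1 - (-3)) × (-3.6 - (-2))/(-1 - (-2)) = 0.064000

P(-3.6) = 3×L_0(-3.6) + 15×L_1(-3.6) + 2×L_2(-3.6) + 14×L_3(-3.6)
P(-3.6) = 14.000000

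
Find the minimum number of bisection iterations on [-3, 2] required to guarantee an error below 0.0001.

We need (b-a)/2^n ≤ 0.0001
(2 - (-3))/2^n ≤ 0.0001
5/2^n ≤ 0.0001
2^n ≥ 50000
n ≥ log₂(50000) = 15.61
n ≥ 16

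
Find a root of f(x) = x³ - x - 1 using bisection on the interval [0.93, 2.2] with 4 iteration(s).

f(x) = x³ - x - 1
Initial interval: [0.93, 2.2]

Iteration 1:
  c_1 = (0.930000 + 2.200000)/2 = 1.565000
  f(c_1) = f(1.565000) = 1.268037
  f(a) × f(c) < 0, new interval: [0.930000, 1.565000]
Iteration 2:
  c_2 = (0.930000 + 1.565000)/2 = 1.247500
  f(c_2) = f(1.247500) = -0.306070
  f(a) × f(c) ≥ 0, new interval: [1.247500, 1.565000]
Iteration 3:
  c_3 = (1.247500 + 1.565000)/2 = 1.406250
  f(c_3) = f(1.406250) = 0.374664
  f(a) × f(c) < 0, new interval: [1.247500, 1.406250]
Iteration 4:
  c_4 = (1.247500 + 1.406250)/2 = 1.326875
  f(c_4) = f(1.326875) = 0.009217
  f(a) × f(c) < 0, new interval: [1.247500, 1.326875]

After 4 iteration(s), the approximation is c_4 = 1.326875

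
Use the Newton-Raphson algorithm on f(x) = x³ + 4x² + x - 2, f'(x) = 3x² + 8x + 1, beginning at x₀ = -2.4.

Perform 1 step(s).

f(x) = x³ + 4x² + x - 2
f'(x) = 3x² + 8x + 1
x₀ = -2.4

Newton-Raphson formula: x_{n+1} = x_n - f(x_n)/f'(x_n)

Iteration 1:
  f(-2.400000) = 4.816000
  f'(-2.400000) = -0.920000
  x_1 = -2.400000 - 4.816000/(-0.920000) = 2.834783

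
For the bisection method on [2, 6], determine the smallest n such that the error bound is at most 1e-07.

We need (b-a)/2^n ≤ 1e-07
(6 - 2)/2^n ≤ 1e-07
4/2^n ≤ 1e-07
2^n ≥ 40000000
n ≥ log₂(40000000) = 25.25
n ≥ 26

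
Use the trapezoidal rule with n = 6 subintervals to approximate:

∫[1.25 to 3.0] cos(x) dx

f(x) = cos(x)
a = 1.25, b = 3.0, n = 6
h = (b - a)/n = 0.291667

Trapezoidal rule: (h/2)[f(x₀) + 2f(x₁) + 2f(x₂) + ... + f(xₙ)]

x_0 = 1.2500, f(x_0) = 0.315322, coefficient = 1
x_1 = 1.5417, f(x_1) = 0.029126, coefficient = 2
x_2 = 1.8333, f(x_2) = -0.259531, coefficient = 2
x_3 = 2.1250, f(x_3) = -0.526266, coefficient = 2
x_4 = 2.4167, f(x_4) = -0.748549, coefficient = 2
x_5 = 2.7083, f(x_5) = -0.907602, coefficient = 2
x_6 = 3.0000, f(x_6) = -0.989992, coefficient = 1

I ≈ (0.291667/2) × -5.500316 = -0.802129
Exact value: -0.807865
Error: 0.005735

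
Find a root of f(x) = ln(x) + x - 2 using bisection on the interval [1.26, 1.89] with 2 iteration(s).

f(x) = ln(x) + x - 2
Initial interval: [1.26, 1.89]

Iteration 1:
  c_1 = (1.260000 + 1.890000)/2 = 1.575000
  f(c_1) = f(1.575000) = 0.029255
  f(a) × f(c) < 0, new interval: [1.260000, 1.575000]
Iteration 2:
  c_2 = (1.260000 + 1.575000)/2 = 1.417500
  f(c_2) = f(1.417500) = -0.233605
  f(a) × f(c) ≥ 0, new interval: [1.417500, 1.575000]

After 2 iteration(s), the approximation is c_2 = 1.417500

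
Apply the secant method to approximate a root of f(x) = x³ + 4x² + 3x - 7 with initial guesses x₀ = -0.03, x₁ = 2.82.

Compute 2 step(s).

f(x) = x³ + 4x² + 3x - 7
x₀ = -0.03, x₁ = 2.82

Secant formula: x_{n+1} = x_n - f(x_n)(x_n - x_{n-1})/(f(x_n) - f(x_{n-1}))

Iteration 1:
  f(-0.030000) = -7.086427
  f(2.820000) = 55.695368
  x_2 = 2.820000 - 55.695368×(2.820000 - (-0.030000))/(55.695368 - (-7.086427))
       = 0.291691
Iteration 2:
  f(2.820000) = 55.695368
  f(0.291691) = -5.759776
  x_3 = 0.291691 - (-5.759776)×(0.291691 - 2.820000)/(-5.759776 - 55.695368)
       = 0.528652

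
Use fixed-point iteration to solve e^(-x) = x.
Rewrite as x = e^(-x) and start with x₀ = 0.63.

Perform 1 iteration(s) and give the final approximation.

Equation: e^(-x) = x
Fixed-point form: x = e^(-x)
x₀ = 0.63

x_1 = g(0.630000) = 0.532592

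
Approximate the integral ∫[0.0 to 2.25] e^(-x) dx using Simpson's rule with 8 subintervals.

f(x) = e^(-x)
a = 0.0, b = 2.25, n = 8
h = (b - a)/n = 0.281250

Simpson's rule: (h/3)[f(x₀) + 4f(x₁) + 2f(x₂) + ... + f(xₙ)]

x_0 = 0.0000, f(x_0) = 1.000000, coefficient = 1
x_1 = 0.2812, f(x_1) = 0.754840, coefficient = 4
x_2 = 0.5625, f(x_2) = 0.569783, coefficient = 2
x_3 = 0.8438, f(x_3) = 0.430095, coefficient = 4
x_4 = 1.1250, f(x_4) = 0.324652, coefficient = 2
x_5 = 1.4062, f(x_5) = 0.245061, coefficient = 4
x_6 = 1.6875, f(x_6) = 0.184981, coefficient = 2
x_7 = 1.9688, f(x_7) = 0.139631, coefficient = 4
x_8 = 2.2500, f(x_8) = 0.105399, coefficient = 1

I ≈ (0.281250/3) × 9.542737 = 0.894632
Exact value: 0.894601
Error: 0.000031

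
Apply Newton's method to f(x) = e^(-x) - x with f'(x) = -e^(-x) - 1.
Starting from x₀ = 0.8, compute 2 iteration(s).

f(x) = e^(-x) - x
f'(x) = -e^(-x) - 1
x₀ = 0.8

Newton-Raphson formula: x_{n+1} = x_n - f(x_n)/f'(x_n)

Iteration 1:
  f(0.800000) = -0.350671
  f'(0.800000) = -1.449329
  x_1 = 0.800000 - (-0.350671)/(-1.449329) = 0.558046
Iteration 2:
  f(0.558046) = 0.014280
  f'(0.558046) = -1.572326
  x_2 = 0.558046 - 0.014280/(-1.572326) = 0.567128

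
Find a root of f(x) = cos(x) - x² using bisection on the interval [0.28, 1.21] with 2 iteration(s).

f(x) = cos(x) - x²
Initial interval: [0.28, 1.21]

Iteration 1:
  c_1 = (0.280000 + 1.210000)/2 = 0.745000
  f(c_1) = f(0.745000) = 0.180063
  f(a) × f(c) ≥ 0, new interval: [0.745000, 1.210000]
Iteration 2:
  c_2 = (0.745000 + 1.210000)/2 = 0.977500
  f(c_2) = f(0.977500) = -0.396409
  f(a) × f(c) < 0, new interval: [0.745000, 0.977500]

After 2 iteration(s), the approximation is c_2 = 0.977500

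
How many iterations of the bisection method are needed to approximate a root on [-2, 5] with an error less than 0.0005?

We need (b-a)/2^n ≤ 0.0005
(5 - (-2))/2^n ≤ 0.0005
7/2^n ≤ 0.0005
2^n ≥ 14000
n ≥ log₂(14000) = 13.77
n ≥ 14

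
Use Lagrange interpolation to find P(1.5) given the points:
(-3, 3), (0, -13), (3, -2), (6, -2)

Lagrange interpolation formula:
P(x) = Σ yᵢ × Lᵢ(x)
where Lᵢ(x) = Π_{j≠i} (x - xⱼ)/(xᵢ - xⱼ)

L_0(1.5) = (1.5 - 0)/(-3 - 0) × (1.5 - 3)/(-3 - 3) × (1.5 - 6)/(-3 - 6) = -0.062500
L_1(1.5) = (1.5 - (-3))/(0 - (-3)) × (1.5 - 3)/(0 - 3) × (1.5 - 6)/(0 - 6) = 0.562500
L_2(1.5) = (1.5 - (-3))/(3 - (-3)) × (1.5 - 0)/(3 - 0) × (1.5 - 6)/(3 - 6) = 0.562500
L_3(1.5) = (1.5 - (-3))/(6 - (-3)) × (1.5 - 0)/(6 - 0) × (1.5 - 3)/(6 - 3) = -0.062500

P(1.5) = 3×L_0(1.5) + (-13)×L_1(1.5) + (-2)×L_2(1.5) + (-2)×L_3(1.5)
P(1.5) = -8.500000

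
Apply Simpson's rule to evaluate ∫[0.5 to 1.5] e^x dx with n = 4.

f(x) = e^x
a = 0.5, b = 1.5, n = 4
h = (b - a)/n = 0.250000

Simpson's rule: (h/3)[f(x₀) + 4f(x₁) + 2f(x₂) + ... + f(xₙ)]

x_0 = 0.5000, f(x_0) = 1.648721, coefficient = 1
x_1 = 0.7500, f(x_1) = 2.117000, coefficient = 4
x_2 = 1.0000, f(x_2) = 2.718282, coefficient = 2
x_3 = 1.2500, f(x_3) = 3.490343, coefficient = 4
x_4 = 1.5000, f(x_4) = 4.481689, coefficient = 1

I ≈ (0.250000/3) × 33.996346 = 2.833029
Exact value: 2.832968
Error: 0.000061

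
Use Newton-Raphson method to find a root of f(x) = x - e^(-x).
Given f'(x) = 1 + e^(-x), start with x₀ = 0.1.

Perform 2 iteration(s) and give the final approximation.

f(x) = x - e^(-x)
f'(x) = 1 + e^(-x)
x₀ = 0.1

Newton-Raphson formula: x_{n+1} = x_n - f(x_n)/f'(x_n)

Iteration 1:
  f(0.100000) = -0.804837
  f'(0.100000) = 1.904837
  x_1 = 0.100000 - (-0.804837)/1.904837 = 0.522523
Iteration 2:
  f(0.522523) = -0.070500
  f'(0.522523) = 1.593023
  x_2 = 0.522523 - (-0.070500)/1.593023 = 0.566778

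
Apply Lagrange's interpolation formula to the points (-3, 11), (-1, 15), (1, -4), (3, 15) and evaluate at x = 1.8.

Lagrange interpolation formula:
P(x) = Σ yᵢ × Lᵢ(x)
where Lᵢ(x) = Π_{j≠i} (x - xⱼ)/(xᵢ - xⱼ)

L_0(1.8) = (1.8 - (-1))/(-3 - (-1)) × (1.8 - 1)/(-3 - 1) × (1.8 - 3)/(-3 - 3) = 0.056000
L_1(1.8) = (1.8 - (-3))/(-1 - (-3)) × (1.8 - 1)/(-1 - 1) × (1.8 - 3)/(-1 - 3) = -0.288000
L_2(1.8) = (1.8 - (-3))/(1 - (-3)) × (1.8 - (-1))/(1 - (-1)) × (1.8 - 3)/(1 - 3) = 1.008000
L_3(1.8) = (1.8 - (-3))/(3 - (-3)) × (1.8 - (-1))/(3 - (-1)) × (1.8 - 1)/(3 - 1) = 0.224000

P(1.8) = 11×L_0(1.8) + 15×L_1(1.8) + (-4)×L_2(1.8) + 15×L_3(1.8)
P(1.8) = -4.376000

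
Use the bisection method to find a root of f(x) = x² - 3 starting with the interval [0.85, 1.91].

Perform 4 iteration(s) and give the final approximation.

f(x) = x² - 3
Initial interval: [0.85, 1.91]

Iteration 1:
  c_1 = (0.850000 + 1.910000)/2 = 1.380000
  f(c_1) = f(1.380000) = -1.095600
  f(a) × f(c) ≥ 0, new interval: [1.380000, 1.910000]
Iteration 2:
  c_2 = (1.380000 + 1.910000)/2 = 1.645000
  f(c_2) = f(1.645000) = -0.293975
  f(a) × f(c) ≥ 0, new interval: [1.645000, 1.910000]
Iteration 3:
  c_3 = (1.645000 + 1.910000)/2 = 1.777500
  f(c_3) = f(1.777500) = 0.159506
  f(a) × f(c) < 0, new interval: [1.645000, 1.777500]
Iteration 4:
  c_4 = (1.645000 + 1.777500)/2 = 1.711250
  f(c_4) = f(1.711250) = -0.071623
  f(a) × f(c) ≥ 0, new interval: [1.711250, 1.777500]

After 4 iteration(s), the approximation is c_4 = 1.711250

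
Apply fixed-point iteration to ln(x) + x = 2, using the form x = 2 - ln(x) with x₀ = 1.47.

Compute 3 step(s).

Equation: ln(x) + x = 2
Fixed-point form: x = 2 - ln(x)
x₀ = 1.47

x_1 = g(1.470000) = 1.614738
x_2 = g(1.614738) = 1.520828
x_3 = g(1.520828) = 1.580745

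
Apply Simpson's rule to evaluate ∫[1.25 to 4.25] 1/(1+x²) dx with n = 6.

f(x) = 1/(1+x²)
a = 1.25, b = 4.25, n = 6
h = (b - a)/n = 0.500000

Simpson's rule: (h/3)[f(x₀) + 4f(x₁) + 2f(x₂) + ... + f(xₙ)]

x_0 = 1.2500, f(x_0) = 0.390244, coefficient = 1
x_1 = 1.7500, f(x_1) = 0.246154, coefficient = 4
x_2 = 2.2500, f(x_2) = 0.164948, coefficient = 2
x_3 = 2.7500, f(x_3) = 0.116788, coefficient = 4
x_4 = 3.2500, f(x_4) = 0.086486, coefficient = 2
x_5 = 3.7500, f(x_5) = 0.066390, coefficient = 4
x_6 = 4.2500, f(x_6) = 0.052459, coefficient = 1

I ≈ (0.500000/3) × 2.662902 = 0.443817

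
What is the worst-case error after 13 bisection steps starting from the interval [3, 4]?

Bisection error bound: |error| ≤ (b-a)/2^n
|error| ≤ (4 - 3)/2^13 = 1/2^13
|error| ≤ 0.0001220703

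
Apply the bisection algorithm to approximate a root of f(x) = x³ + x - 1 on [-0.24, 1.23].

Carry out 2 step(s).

f(x) = x³ + x - 1
Initial interval: [-0.24, 1.23]

Iteration 1:
  c_1 = (-0.240000 + 1.230000)/2 = 0.495000
  f(c_1) = f(0.495000) = -0.383713
  f(a) × f(c) ≥ 0, new interval: [0.495000, 1.230000]
Iteration 2:
  c_2 = (0.495000 + 1.230000)/2 = 0.862500
  f(c_2) = f(0.862500) = 0.504119
  f(a) × f(c) < 0, new interval: [0.495000, 0.862500]

After 2 iteration(s), the approximation is c_2 = 0.862500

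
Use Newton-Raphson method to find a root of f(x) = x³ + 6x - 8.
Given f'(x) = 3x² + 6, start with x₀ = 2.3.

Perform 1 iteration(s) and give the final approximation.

f(x) = x³ + 6x - 8
f'(x) = 3x² + 6
x₀ = 2.3

Newton-Raphson formula: x_{n+1} = x_n - f(x_n)/f'(x_n)

Iteration 1:
  f(2.300000) = 17.967000
  f'(2.300000) = 21.870000
  x_1 = 2.300000 - 17.967000/21.870000 = 1.478464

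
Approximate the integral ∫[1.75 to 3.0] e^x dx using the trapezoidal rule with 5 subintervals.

f(x) = e^x
a = 1.75, b = 3.0, n = 5
h = (b - a)/n = 0.250000

Trapezoidal rule: (h/2)[f(x₀) + 2f(x₁) + 2f(x₂) + ... + f(xₙ)]

x_0 = 1.7500, f(x_0) = 5.754603, coefficient = 1
x_1 = 2.0000, f(x_1) = 7.389056, coefficient = 2
x_2 = 2.2500, f(x_2) = 9.487736, coefficient = 2
x_3 = 2.5000, f(x_3) = 12.182494, coefficient = 2
x_4 = 2.7500, f(x_4) = 15.642632, coefficient = 2
x_5 = 3.0000, f(x_5) = 20.085537, coefficient = 1

I ≈ (0.250000/2) × 115.243975 = 14.405497
Exact value: 14.330934
Error: 0.074563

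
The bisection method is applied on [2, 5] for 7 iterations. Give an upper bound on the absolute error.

Bisection error bound: |error| ≤ (b-a)/2^n
|error| ≤ (5 - 2)/2^7 = 3/2^7
|error| ≤ 0.0234375000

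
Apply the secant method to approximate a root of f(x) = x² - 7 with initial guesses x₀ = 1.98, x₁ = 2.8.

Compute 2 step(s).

f(x) = x² - 7
x₀ = 1.98, x₁ = 2.8

Secant formula: x_{n+1} = x_n - f(x_n)(x_n - x_{n-1})/(f(x_n) - f(x_{n-1}))

Iteration 1:
  f(1.980000) = -3.079600
  f(2.800000) = 0.840000
  x_2 = 2.800000 - 0.840000×(2.800000 - 1.980000)/(0.840000 - (-3.079600))
       = 2.624268
Iteration 2:
  f(2.800000) = 0.840000
  f(2.624268) = -0.113219
  x_3 = 2.624268 - (-0.113219)×(2.624268 - 2.800000)/(-0.113219 - 0.840000)
       = 2.645140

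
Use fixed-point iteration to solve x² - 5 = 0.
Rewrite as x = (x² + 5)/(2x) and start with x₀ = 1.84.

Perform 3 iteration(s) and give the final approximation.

Equation: x² - 5 = 0
Fixed-point form: x = (x² + 5)/(2x)
x₀ = 1.84

x_1 = g(1.840000) = 2.278696
x_2 = g(2.278696) = 2.236467
x_3 = g(2.236467) = 2.236068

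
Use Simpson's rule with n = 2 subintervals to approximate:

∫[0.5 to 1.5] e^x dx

f(x) = e^x
a = 0.5, b = 1.5, n = 2
h = (b - a)/n = 0.500000

Simpson's rule: (h/3)[f(x₀) + 4f(x₁) + 2f(x₂) + ... + f(xₙ)]

x_0 = 0.5000, f(x_0) = 1.648721, coefficient = 1
x_1 = 1.0000, f(x_1) = 2.718282, coefficient = 4
x_2 = 1.5000, f(x_2) = 4.481689, coefficient = 1

I ≈ (0.500000/3) × 17.003538 = 2.833923
Exact value: 2.832968
Error: 0.000955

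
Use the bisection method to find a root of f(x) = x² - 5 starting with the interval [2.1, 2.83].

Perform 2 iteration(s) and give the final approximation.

f(x) = x² - 5
Initial interval: [2.1, 2.83]

Iteration 1:
  c_1 = (2.100000 + 2.830000)/2 = 2.465000
  f(c_1) = f(2.465000) = 1.076225
  f(a) × f(c) < 0, new interval: [2.100000, 2.465000]
Iteration 2:
  c_2 = (2.100000 + 2.465000)/2 = 2.282500
  f(c_2) = f(2.282500) = 0.209806
  f(a) × f(c) < 0, new interval: [2.100000, 2.282500]

After 2 iteration(s), the approximation is c_2 = 2.282500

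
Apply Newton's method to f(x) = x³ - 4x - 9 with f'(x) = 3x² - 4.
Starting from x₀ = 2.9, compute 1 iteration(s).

f(x) = x³ - 4x - 9
f'(x) = 3x² - 4
x₀ = 2.9

Newton-Raphson formula: x_{n+1} = x_n - f(x_n)/f'(x_n)

Iteration 1:
  f(2.900000) = 3.789000
  f'(2.900000) = 21.230000
  x_1 = 2.900000 - 3.789000/21.230000 = 2.721526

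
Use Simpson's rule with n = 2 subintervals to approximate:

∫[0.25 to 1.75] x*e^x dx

f(x) = x*e^x
a = 0.25, b = 1.75, n = 2
h = (b - a)/n = 0.750000

Simpson's rule: (h/3)[f(x₀) + 4f(x₁) + 2f(x₂) + ... + f(xₙ)]

x_0 = 0.2500, f(x_0) = 0.321006, coefficient = 1
x_1 = 1.0000, f(x_1) = 2.718282, coefficient = 4
x_2 = 1.7500, f(x_2) = 10.070555, coefficient = 1

I ≈ (0.750000/3) × 21.264688 = 5.316172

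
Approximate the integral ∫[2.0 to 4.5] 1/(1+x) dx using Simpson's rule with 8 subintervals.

f(x) = 1/(1+x)
a = 2.0, b = 4.5, n = 8
h = (b - a)/n = 0.312500

Simpson's rule: (h/3)[f(x₀) + 4f(x₁) + 2f(x₂) + ... + f(xₙ)]

x_0 = 2.0000, f(x_0) = 0.333333, coefficient = 1
x_1 = 2.3125, f(x_1) = 0.301887, coefficient = 4
x_2 = 2.6250, f(x_2) = 0.275862, coefficient = 2
x_3 = 2.9375, f(x_3) = 0.253968, coefficient = 4
x_4 = 3.2500, f(x_4) = 0.235294, coefficient = 2
x_5 = 3.5625, f(x_5) = 0.219178, coefficient = 4
x_6 = 3.8750, f(x_6) = 0.205128, coefficient = 2
x_7 = 4.1875, f(x_7) = 0.192771, coefficient = 4
x_8 = 4.5000, f(x_8) = 0.181818, coefficient = 1

I ≈ (0.312500/3) × 5.818937 = 0.606139
Exact value: 0.606136
Error: 0.000003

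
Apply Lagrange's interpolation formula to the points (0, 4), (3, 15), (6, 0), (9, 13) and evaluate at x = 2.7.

Lagrange interpolation formula:
P(x) = Σ yᵢ × Lᵢ(x)
where Lᵢ(x) = Π_{j≠i} (x - xⱼ)/(xᵢ - xⱼ)

L_0(2.7) = (2.7 - 3)/(0 - 3) × (2.7 - 6)/(0 - 6) × (2.7 - 9)/(0 - 9) = 0.038500
L_1(2.7) = (2.7 - 0)/(3 - 0) × (2.7 - 6)/(3 - 6) × (2.7 - 9)/(3 - 9) = 1.039500
L_2(2.7) = (2.7 - 0)/(6 - 0) × (2.7 - 3)/(6 - 3) × (2.7 - 9)/(6 - 9) = -0.094500
L_3(2.7) = (2.7 - 0)/(9 - 0) × (2.7 - 3)/(9 - 3) × (2.7 - 6)/(9 - 6) = 0.016500

P(2.7) = 4×L_0(2.7) + 15×L_1(2.7) + 0×L_2(2.7) + 13×L_3(2.7)
P(2.7) = 15.961000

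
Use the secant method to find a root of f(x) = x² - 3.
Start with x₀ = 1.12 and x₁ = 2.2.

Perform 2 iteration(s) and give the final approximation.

f(x) = x² - 3
x₀ = 1.12, x₁ = 2.2

Secant formula: x_{n+1} = x_n - f(x_n)(x_n - x_{n-1})/(f(x_n) - f(x_{n-1}))

Iteration 1:
  f(1.120000) = -1.745600
  f(2.200000) = 1.840000
  x_2 = 2.200000 - 1.840000×(2.200000 - 1.120000)/(1.840000 - (-1.745600))
       = 1.645783
Iteration 2:
  f(2.200000) = 1.840000
  f(1.645783) = -0.291398
  x_3 = 1.645783 - (-0.291398)×(1.645783 - 2.200000)/(-0.291398 - 1.840000)
       = 1.721554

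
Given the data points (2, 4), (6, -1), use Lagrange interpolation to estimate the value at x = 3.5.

Lagrange interpolation formula:
P(x) = Σ yᵢ × Lᵢ(x)
where Lᵢ(x) = Π_{j≠i} (x - xⱼ)/(xᵢ - xⱼ)

L_0(3.5) = (3.5 - 6)/(2 - 6) = 0.625000
L_1(3.5) = (3.5 - 2)/(6 - 2) = 0.375000

P(3.5) = 4×L_0(3.5) + (-1)×L_1(3.5)
P(3.5) = 2.125000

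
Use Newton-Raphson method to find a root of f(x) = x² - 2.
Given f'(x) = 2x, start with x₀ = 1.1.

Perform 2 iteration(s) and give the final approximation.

f(x) = x² - 2
f'(x) = 2x
x₀ = 1.1

Newton-Raphson formula: x_{n+1} = x_n - f(x_n)/f'(x_n)

Iteration 1:
  f(1.100000) = -0.790000
  f'(1.100000) = 2.200000
  x_1 = 1.100000 - (-0.790000)/2.200000 = 1.459091
Iteration 2:
  f(1.459091) = 0.128946
  f'(1.459091) = 2.918182
  x_2 = 1.459091 - 0.128946/2.918182 = 1.414904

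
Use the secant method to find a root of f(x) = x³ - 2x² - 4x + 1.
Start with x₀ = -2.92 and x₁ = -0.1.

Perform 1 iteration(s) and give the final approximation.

f(x) = x³ - 2x² - 4x + 1
x₀ = -2.92, x₁ = -0.1

Secant formula: x_{n+1} = x_n - f(x_n)(x_n - x_{n-1})/(f(x_n) - f(x_{n-1}))

Iteration 1:
  f(-2.920000) = -29.269888
  f(-0.100000) = 1.379000
  x_2 = -0.100000 - 1.379000×(-0.100000 - (-2.920000))/(1.379000 - (-29.269888))
       = -0.226882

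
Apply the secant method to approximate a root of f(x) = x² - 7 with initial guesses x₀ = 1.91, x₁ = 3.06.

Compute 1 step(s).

f(x) = x² - 7
x₀ = 1.91, x₁ = 3.06

Secant formula: x_{n+1} = x_n - f(x_n)(x_n - x_{n-1})/(f(x_n) - f(x_{n-1}))

Iteration 1:
  f(1.910000) = -3.351900
  f(3.060000) = 2.363600
  x_2 = 3.060000 - 2.363600×(3.060000 - 1.910000)/(2.363600 - (-3.351900))
       = 2.584427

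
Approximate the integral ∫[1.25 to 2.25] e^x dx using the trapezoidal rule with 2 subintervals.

f(x) = e^x
a = 1.25, b = 2.25, n = 2
h = (b - a)/n = 0.500000

Trapezoidal rule: (h/2)[f(x₀) + 2f(x₁) + 2f(x₂) + ... + f(xₙ)]

x_0 = 1.2500, f(x_0) = 3.490343, coefficient = 1
x_1 = 1.7500, f(x_1) = 5.754603, coefficient = 2
x_2 = 2.2500, f(x_2) = 9.487736, coefficient = 1

I ≈ (0.500000/2) × 24.487284 = 6.121821
Exact value: 5.997393
Error: 0.124428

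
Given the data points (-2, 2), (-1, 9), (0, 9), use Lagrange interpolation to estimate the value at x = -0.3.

Lagrange interpolation formula:
P(x) = Σ yᵢ × Lᵢ(x)
where Lᵢ(x) = Π_{j≠i} (x - xⱼ)/(xᵢ - xⱼ)

L_0(-0.3) = (-0.3 - (-1))/(-2 - (-1)) × (-0.3 - 0)/(-2 - 0) = -0.105000
L_1(-0.3) = (-0.3 - (-2))/(-1 - (-2)) × (-0.3 - 0)/(-1 - 0) = 0.510000
L_2(-0.3) = (-0.3 - (-2))/(0 - (-2)) × (-0.3 - (-1))/(0 - (-1)) = 0.595000

P(-0.3) = 2×L_0(-0.3) + 9×L_1(-0.3) + 9×L_2(-0.3)
P(-0.3) = 9.735000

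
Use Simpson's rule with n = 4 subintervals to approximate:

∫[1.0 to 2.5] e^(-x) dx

f(x) = e^(-x)
a = 1.0, b = 2.5, n = 4
h = (b - a)/n = 0.375000

Simpson's rule: (h/3)[f(x₀) + 4f(x₁) + 2f(x₂) + ... + f(xₙ)]

x_0 = 1.0000, f(x_0) = 0.367879, coefficient = 1
x_1 = 1.3750, f(x_1) = 0.252840, coefficient = 4
x_2 = 1.7500, f(x_2) = 0.173774, coefficient = 2
x_3 = 2.1250, f(x_3) = 0.119433, coefficient = 4
x_4 = 2.5000, f(x_4) = 0.082085, coefficient = 1

I ≈ (0.375000/3) × 2.286603 = 0.285825
Exact value: 0.285794
Error: 0.000031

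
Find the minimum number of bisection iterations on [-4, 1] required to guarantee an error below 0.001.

We need (b-a)/2^n ≤ 0.001
(1 - (-4))/2^n ≤ 0.001
5/2^n ≤ 0.001
2^n ≥ 5000
n ≥ log₂(5000) = 12.29
n ≥ 13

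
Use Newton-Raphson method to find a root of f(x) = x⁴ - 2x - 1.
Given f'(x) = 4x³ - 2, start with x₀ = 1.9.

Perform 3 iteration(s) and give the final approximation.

f(x) = x⁴ - 2x - 1
f'(x) = 4x³ - 2
x₀ = 1.9

Newton-Raphson formula: x_{n+1} = x_n - f(x_n)/f'(x_n)

Iteration 1:
  f(1.900000) = 8.232100
  f'(1.900000) = 25.436000
  x_1 = 1.900000 - 8.232100/25.436000 = 1.576360
Iteration 2:
  f(1.576360) = 2.022066
  f'(1.576360) = 13.668465
  x_2 = 1.576360 - 2.022066/13.668465 = 1.428424
Iteration 3:
  f(1.428424) = 0.306361
  f'(1.428424) = 9.658190
  x_3 = 1.428424 - 0.306361/9.658190 = 1.396703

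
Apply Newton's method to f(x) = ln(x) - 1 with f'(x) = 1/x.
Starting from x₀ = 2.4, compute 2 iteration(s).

f(x) = ln(x) - 1
f'(x) = 1/x
x₀ = 2.4

Newton-Raphson formula: x_{n+1} = x_n - f(x_n)/f'(x_n)

Iteration 1:
  f(2.400000) = -0.124531
  f'(2.400000) = 0.416667
  x_1 = 2.400000 - (-0.124531)/0.416667 = 2.698875
Iteration 2:
  f(2.698875) = -0.007165
  f'(2.698875) = 0.370525
  x_2 = 2.698875 - (-0.007165)/0.370525 = 2.718212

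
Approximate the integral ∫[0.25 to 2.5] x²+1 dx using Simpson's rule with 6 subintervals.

f(x) = x²+1
a = 0.25, b = 2.5, n = 6
h = (b - a)/n = 0.375000

Simpson's rule: (h/3)[f(x₀) + 4f(x₁) + 2f(x₂) + ... + f(xₙ)]

x_0 = 0.2500, f(x_0) = 1.062500, coefficient = 1
x_1 = 0.6250, f(x_1) = 1.390625, coefficient = 4
x_2 = 1.0000, f(x_2) = 2.000000, coefficient = 2
x_3 = 1.3750, f(x_3) = 2.890625, coefficient = 4
x_4 = 1.7500, f(x_4) = 4.062500, coefficient = 2
x_5 = 2.1250, f(x_5) = 5.515625, coefficient = 4
x_6 = 2.5000, f(x_6) = 7.250000, coefficient = 1

I ≈ (0.375000/3) × 59.625000 = 7.453125
Exact value: 7.453125
Error: 0.000000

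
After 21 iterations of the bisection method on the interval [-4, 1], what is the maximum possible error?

Bisection error bound: |error| ≤ (b-a)/2^n
|error| ≤ (1 - (-4))/2^21 = 5/2^21
|error| ≤ 0.0000023842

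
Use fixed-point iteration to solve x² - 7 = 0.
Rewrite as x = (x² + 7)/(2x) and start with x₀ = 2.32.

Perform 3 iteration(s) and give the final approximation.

Equation: x² - 7 = 0
Fixed-point form: x = (x² + 7)/(2x)
x₀ = 2.32

x_1 = g(2.320000) = 2.668621
x_2 = g(2.668621) = 2.645849
x_3 = g(2.645849) = 2.645751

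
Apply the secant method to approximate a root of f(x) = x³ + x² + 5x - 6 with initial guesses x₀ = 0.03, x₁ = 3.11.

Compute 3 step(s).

f(x) = x³ + x² + 5x - 6
x₀ = 0.03, x₁ = 3.11

Secant formula: x_{n+1} = x_n - f(x_n)(x_n - x_{n-1})/(f(x_n) - f(x_{n-1}))

Iteration 1:
  f(0.030000) = -5.849073
  f(3.110000) = 49.302331
  x_2 = 3.110000 - 49.302331×(3.110000 - 0.030000)/(49.302331 - (-5.849073))
       = 0.356649
Iteration 2:
  f(3.110000) = 49.302331
  f(0.356649) = -4.044192
  x_3 = 0.356649 - (-4.044192)×(0.356649 - 3.110000)/(-4.044192 - 49.302331)
       = 0.565380
Iteration 3:
  f(0.356649) = -4.044192
  f(0.565380) = -2.672719
  x_4 = 0.565380 - (-2.672719)×(0.565380 - 0.356649)/(-2.672719 - (-4.044192))
       = 0.972154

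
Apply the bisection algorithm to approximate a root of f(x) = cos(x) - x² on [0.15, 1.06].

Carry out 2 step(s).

f(x) = cos(x) - x²
Initial interval: [0.15, 1.06]

Iteration 1:
  c_1 = (0.150000 + 1.060000)/2 = 0.605000
  f(c_1) = f(0.605000) = 0.456477
  f(a) × f(c) ≥ 0, new interval: [0.605000, 1.060000]
Iteration 2:
  c_2 = (0.605000 + 1.060000)/2 = 0.832500
  f(c_2) = f(0.832500) = -0.020027
  f(a) × f(c) < 0, new interval: [0.605000, 0.832500]

After 2 iteration(s), the approximation is c_2 = 0.832500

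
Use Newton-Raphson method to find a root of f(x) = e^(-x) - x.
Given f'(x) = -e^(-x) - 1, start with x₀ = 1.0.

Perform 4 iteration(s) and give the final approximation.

f(x) = e^(-x) - x
f'(x) = -e^(-x) - 1
x₀ = 1.0

Newton-Raphson formula: x_{n+1} = x_n - f(x_n)/f'(x_n)

Iteration 1:
  f(1.000000) = -0.632121
  f'(1.000000) = -1.367879
  x_1 = 1.000000 - (-0.632121)/(-1.367879) = 0.537883
Iteration 2:
  f(0.537883) = 0.046100
  f'(0.537883) = -1.583983
  x_2 = 0.537883 - 0.046100/(-1.583983) = 0.566987
Iteration 3:
  f(0.566987) = 0.000245
  f'(0.566987) = -1.567232
  x_3 = 0.566987 - 0.000245/(-1.567232) = 0.567143
Iteration 4:
  f(0.567143) = 0.000000
  f'(0.567143) = -1.567143
  x_4 = 0.567143 - 0.000000/(-1.567143) = 0.567143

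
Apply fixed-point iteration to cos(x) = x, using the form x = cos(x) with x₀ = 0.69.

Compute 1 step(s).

Equation: cos(x) = x
Fixed-point form: x = cos(x)
x₀ = 0.69

x_1 = g(0.690000) = 0.771246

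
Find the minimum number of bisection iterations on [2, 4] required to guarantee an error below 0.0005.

We need (b-a)/2^n ≤ 0.0005
(4 - 2)/2^n ≤ 0.0005
2/2^n ≤ 0.0005
2^n ≥ 4000
n ≥ log₂(4000) = 11.97
n ≥ 12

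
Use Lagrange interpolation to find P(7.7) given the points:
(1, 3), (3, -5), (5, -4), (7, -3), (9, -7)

Lagrange interpolation formula:
P(x) = Σ yᵢ × Lᵢ(x)
where Lᵢ(x) = Π_{j≠i} (x - xⱼ)/(xᵢ - xⱼ)

L_0(7.7) = (7.7 - 3)/(1 - 3) × (7.7 - 5)/(1 - 5) × (7.7 - 7)/(1 - 7) × (7.7 - 9)/(1 - 9) = -0.030073
L_1(7.7) = (7.7 - 1)/(3 - 1) × (7.7 - 5)/(3 - 5) × (7.7 - 7)/(3 - 7) × (7.7 - 9)/(3 - 9) = 0.171478
L_2(7.7) = (7.7 - 1)/(5 - 1) × (7.7 - 3)/(5 - 3) × (7.7 - 7)/(5 - 7) × (7.7 - 9)/(5 - 9) = -0.447748
L_3(7.7) = (7.7 - 1)/(7 - 1) × (7.7 - 3)/(7 - 3) × (7.7 - 5)/(7 - 5) × (7.7 - 9)/(7 - 9) = 1.151353
L_4(7.7) = (7.7 - 1)/(9 - 1) × (7.7 - 3)/(9 - 3) × (7.7 - 5)/(9 - 5) × (7.7 - 7)/(9 - 7) = 0.154990

P(7.7) = 3×L_0(7.7) + (-5)×L_1(7.7) + (-4)×L_2(7.7) + (-3)×L_3(7.7) + (-7)×L_4(7.7)
P(7.7) = -3.695603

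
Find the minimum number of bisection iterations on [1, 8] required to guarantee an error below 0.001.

We need (b-a)/2^n ≤ 0.001
(8 - 1)/2^n ≤ 0.001
7/2^n ≤ 0.001
2^n ≥ 7000
n ≥ log₂(7000) = 12.77
n ≥ 13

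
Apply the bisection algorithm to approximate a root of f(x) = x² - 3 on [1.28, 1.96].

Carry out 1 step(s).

f(x) = x² - 3
Initial interval: [1.28, 1.96]

Iteration 1:
  c_1 = (1.280000 + 1.960000)/2 = 1.620000
  f(c_1) = f(1.620000) = -0.375600
  f(a) × f(c) ≥ 0, new interval: [1.620000, 1.960000]

After 1 iteration(s), the approximation is c_1 = 1.620000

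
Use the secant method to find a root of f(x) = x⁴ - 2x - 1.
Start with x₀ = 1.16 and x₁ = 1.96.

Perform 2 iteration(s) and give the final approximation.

f(x) = x⁴ - 2x - 1
x₀ = 1.16, x₁ = 1.96

Secant formula: x_{n+1} = x_n - f(x_n)(x_n - x_{n-1})/(f(x_n) - f(x_{n-1}))

Iteration 1:
  f(1.160000) = -1.509361
  f(1.960000) = 9.837891
  x_2 = 1.960000 - 9.837891×(1.960000 - 1.160000)/(9.837891 - (-1.509361))
       = 1.266412
Iteration 2:
  f(1.960000) = 9.837891
  f(1.266412) = -0.960649
  x_3 = 1.266412 - (-0.960649)×(1.266412 - 1.960000)/(-0.960649 - 9.837891)
       = 1.328115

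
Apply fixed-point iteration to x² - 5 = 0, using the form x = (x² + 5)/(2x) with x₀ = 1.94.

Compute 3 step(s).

Equation: x² - 5 = 0
Fixed-point form: x = (x² + 5)/(2x)
x₀ = 1.94

x_1 = g(1.940000) = 2.258660
x_2 = g(2.258660) = 2.236181
x_3 = g(2.236181) = 2.236068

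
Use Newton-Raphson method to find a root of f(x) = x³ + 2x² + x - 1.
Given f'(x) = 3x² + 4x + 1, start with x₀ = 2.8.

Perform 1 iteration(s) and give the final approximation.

f(x) = x³ + 2x² + x - 1
f'(x) = 3x² + 4x + 1
x₀ = 2.8

Newton-Raphson formula: x_{n+1} = x_n - f(x_n)/f'(x_n)

Iteration 1:
  f(2.800000) = 39.432000
  f'(2.800000) = 35.720000
  x_1 = 2.800000 - 39.432000/35.720000 = 1.696081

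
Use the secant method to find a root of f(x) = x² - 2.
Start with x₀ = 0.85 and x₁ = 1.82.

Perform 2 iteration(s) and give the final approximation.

f(x) = x² - 2
x₀ = 0.85, x₁ = 1.82

Secant formula: x_{n+1} = x_n - f(x_n)(x_n - x_{n-1})/(f(x_n) - f(x_{n-1}))

Iteration 1:
  f(0.850000) = -1.277500
  f(1.820000) = 1.312400
  x_2 = 1.820000 - 1.312400×(1.820000 - 0.850000)/(1.312400 - (-1.277500))
       = 1.328464
Iteration 2:
  f(1.820000) = 1.312400
  f(1.328464) = -0.235182
  x_3 = 1.328464 - (-0.235182)×(1.328464 - 1.820000)/(-0.235182 - 1.312400)
       = 1.403162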